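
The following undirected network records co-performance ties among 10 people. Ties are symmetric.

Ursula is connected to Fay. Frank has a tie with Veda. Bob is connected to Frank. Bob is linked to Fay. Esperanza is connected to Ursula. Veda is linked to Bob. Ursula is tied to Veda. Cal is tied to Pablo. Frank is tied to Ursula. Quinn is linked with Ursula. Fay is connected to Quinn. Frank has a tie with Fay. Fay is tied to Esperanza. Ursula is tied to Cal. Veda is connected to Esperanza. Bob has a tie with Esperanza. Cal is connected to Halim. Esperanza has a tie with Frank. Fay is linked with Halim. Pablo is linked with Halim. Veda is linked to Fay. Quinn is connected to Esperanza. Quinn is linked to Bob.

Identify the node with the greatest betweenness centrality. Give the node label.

Unnormalized betweenness of each node: Bob:1/2, Cal:7/2, Esperanza:13/15, Fay:143/15, Frank:11/30, Halim:14/3, Pablo:0, Quinn:11/30, Ursula:47/6, Veda:11/30.
Fay has the largest value, 143/15, making it the main broker — the node through which the most shortest paths run.

Fay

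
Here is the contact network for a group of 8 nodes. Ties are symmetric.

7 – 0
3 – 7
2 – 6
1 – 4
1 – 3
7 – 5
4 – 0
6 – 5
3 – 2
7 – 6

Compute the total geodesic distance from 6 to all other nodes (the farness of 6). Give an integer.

Distances from 6: 0:2, 1:3, 2:1, 3:2, 4:3, 5:1, 7:1.
Sum = 2 + 3 + 1 + 2 + 3 + 1 + 1 = 13.

13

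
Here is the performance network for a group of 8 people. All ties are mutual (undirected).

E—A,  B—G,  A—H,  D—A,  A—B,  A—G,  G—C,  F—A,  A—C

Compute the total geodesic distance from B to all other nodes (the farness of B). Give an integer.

12

Distances from B: A:1, C:2, D:2, E:2, F:2, G:1, H:2.
Sum = 1 + 2 + 2 + 2 + 2 + 1 + 2 = 12.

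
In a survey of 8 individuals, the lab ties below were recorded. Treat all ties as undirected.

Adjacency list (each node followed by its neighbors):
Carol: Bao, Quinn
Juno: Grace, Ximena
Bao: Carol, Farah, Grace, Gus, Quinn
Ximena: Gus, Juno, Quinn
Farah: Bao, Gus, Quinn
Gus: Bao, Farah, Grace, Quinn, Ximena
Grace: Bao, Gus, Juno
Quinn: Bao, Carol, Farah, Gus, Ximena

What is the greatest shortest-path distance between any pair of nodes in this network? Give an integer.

Eccentricity of each node (its greatest distance to any other): Bao:2, Carol:3, Farah:3, Grace:2, Gus:2, Juno:3, Quinn:2, Ximena:2.
The maximum eccentricity is 3, realized for instance by the pair Farah–Juno via Farah – Quinn – Ximena – Juno. So the diameter is 3.

3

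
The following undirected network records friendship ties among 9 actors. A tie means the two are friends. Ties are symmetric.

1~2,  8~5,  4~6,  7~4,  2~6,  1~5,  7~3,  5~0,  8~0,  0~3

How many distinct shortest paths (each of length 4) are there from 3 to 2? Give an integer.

The shortest distance is 4. The length-4 paths are: 3–7–4–6–2; 3–0–5–1–2.
That gives 2 distinct shortest paths.

2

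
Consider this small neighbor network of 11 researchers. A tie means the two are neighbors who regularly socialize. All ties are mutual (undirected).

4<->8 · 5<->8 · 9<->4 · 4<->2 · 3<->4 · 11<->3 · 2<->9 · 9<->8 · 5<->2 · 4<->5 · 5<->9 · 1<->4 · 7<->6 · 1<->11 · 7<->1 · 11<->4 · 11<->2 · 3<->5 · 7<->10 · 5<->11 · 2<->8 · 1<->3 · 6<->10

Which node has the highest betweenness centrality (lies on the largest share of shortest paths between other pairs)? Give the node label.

Unnormalized betweenness of each node: 1:21, 2:2/3, 3:4/3, 4:40/3, 5:2, 6:0, 7:16, 8:0, 9:0, 10:0, 11:11/3.
1 has the largest value, 21, making it the main broker — the node through which the most shortest paths run.

1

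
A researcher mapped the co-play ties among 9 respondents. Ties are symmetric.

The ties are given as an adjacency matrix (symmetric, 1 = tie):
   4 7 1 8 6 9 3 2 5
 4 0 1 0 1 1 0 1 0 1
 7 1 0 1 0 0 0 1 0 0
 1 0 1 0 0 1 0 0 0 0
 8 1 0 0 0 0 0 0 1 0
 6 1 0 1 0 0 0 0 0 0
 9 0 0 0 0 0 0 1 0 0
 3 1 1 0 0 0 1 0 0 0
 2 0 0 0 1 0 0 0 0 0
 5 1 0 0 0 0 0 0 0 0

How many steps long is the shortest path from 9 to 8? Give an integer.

3

One shortest route is 9 – 3 – 4 – 8, which uses 3 edges, and at distance 2 from 9 we only reach {4, 7}, which does not include 8. So d(9,8) = 3.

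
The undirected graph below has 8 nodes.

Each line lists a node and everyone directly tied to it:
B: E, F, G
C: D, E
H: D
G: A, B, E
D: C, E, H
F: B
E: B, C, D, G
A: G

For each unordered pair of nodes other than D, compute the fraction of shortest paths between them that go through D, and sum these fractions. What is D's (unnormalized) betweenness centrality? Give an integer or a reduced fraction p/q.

6

Pairs whose geodesics pass through D — F–H: 1; B–H: 1; C–H: 1; H–G: 1; H–E: 1; H–A: 1.
All other pairs contribute 0.
Summing the contributions gives betweenness(D) = 6.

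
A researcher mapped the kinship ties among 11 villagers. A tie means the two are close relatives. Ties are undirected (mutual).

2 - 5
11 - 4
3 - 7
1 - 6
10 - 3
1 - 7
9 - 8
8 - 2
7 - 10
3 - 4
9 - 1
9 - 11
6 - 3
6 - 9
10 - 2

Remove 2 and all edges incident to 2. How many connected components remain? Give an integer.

Without 2, the remaining ties split the others into: {1, 3, 4, 6, 7, 8, 9, 10, 11}; {5}.
That's 2 separate components.

2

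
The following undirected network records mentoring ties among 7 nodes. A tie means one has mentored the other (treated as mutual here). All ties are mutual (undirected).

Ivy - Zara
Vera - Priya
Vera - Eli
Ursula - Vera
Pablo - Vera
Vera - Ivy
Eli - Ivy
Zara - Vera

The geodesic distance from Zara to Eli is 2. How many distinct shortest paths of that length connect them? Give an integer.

2

The shortest distance is 2. The length-2 paths are: Zara–Vera–Eli; Zara–Ivy–Eli.
That gives 2 distinct shortest paths.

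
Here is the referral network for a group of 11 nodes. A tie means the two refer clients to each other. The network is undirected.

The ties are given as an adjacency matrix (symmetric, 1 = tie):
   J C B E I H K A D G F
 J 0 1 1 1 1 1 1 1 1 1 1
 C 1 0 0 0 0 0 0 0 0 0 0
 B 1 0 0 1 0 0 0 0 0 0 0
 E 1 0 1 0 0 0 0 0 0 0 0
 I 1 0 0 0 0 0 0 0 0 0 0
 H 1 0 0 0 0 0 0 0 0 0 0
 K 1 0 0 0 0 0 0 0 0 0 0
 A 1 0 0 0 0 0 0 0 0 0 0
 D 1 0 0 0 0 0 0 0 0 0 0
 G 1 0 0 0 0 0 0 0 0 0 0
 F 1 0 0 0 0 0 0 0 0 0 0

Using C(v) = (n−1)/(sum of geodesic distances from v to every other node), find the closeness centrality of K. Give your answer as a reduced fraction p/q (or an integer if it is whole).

Distances from K: A:2, B:2, C:2, D:2, E:2, F:2, G:2, H:2, I:2, J:1. Sum = 19.
n = 11, so closeness = 10/19.

10/19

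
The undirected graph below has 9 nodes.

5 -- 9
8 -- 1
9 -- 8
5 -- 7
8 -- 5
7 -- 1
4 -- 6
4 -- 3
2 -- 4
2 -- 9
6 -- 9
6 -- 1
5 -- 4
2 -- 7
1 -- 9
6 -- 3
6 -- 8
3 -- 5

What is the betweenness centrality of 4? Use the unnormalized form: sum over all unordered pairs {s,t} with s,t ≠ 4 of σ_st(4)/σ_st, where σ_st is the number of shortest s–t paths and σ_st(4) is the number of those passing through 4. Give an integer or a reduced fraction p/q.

25/12

Pairs whose geodesics pass through 4 — 3–2: 1; 5–6: 1/4; 5–2: 1/3; 6–2: 1/2.
All other pairs contribute 0.
Summing the contributions gives betweenness(4) = 25/12.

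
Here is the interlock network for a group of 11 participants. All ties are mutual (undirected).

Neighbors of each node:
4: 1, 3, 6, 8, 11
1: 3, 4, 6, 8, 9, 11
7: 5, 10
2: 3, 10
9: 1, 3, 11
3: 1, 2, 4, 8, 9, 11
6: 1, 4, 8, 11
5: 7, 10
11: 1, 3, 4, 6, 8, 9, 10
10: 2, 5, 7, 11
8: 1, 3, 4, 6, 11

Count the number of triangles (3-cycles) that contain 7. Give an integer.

7's neighbors: 5 and 10.
Neighbor pairs that are themselves tied: 7–5–10. Each forms one triangle with 7, for 1 in total.

1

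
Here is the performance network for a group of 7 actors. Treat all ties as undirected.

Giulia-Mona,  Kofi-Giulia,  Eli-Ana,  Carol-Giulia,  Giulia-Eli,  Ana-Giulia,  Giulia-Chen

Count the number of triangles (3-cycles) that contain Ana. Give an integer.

Ana's neighbors: Eli and Giulia.
Neighbor pairs that are themselves tied: Ana–Eli–Giulia. Each forms one triangle with Ana, for 1 in total.

1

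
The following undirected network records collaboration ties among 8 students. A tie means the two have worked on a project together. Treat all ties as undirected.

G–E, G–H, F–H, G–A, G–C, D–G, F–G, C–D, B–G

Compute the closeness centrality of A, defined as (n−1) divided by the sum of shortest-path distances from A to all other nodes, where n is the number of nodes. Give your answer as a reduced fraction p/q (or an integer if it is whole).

Distances from A: B:2, C:2, D:2, E:2, F:2, G:1, H:2. Sum = 13.
n = 8, so closeness = 7/13.

7/13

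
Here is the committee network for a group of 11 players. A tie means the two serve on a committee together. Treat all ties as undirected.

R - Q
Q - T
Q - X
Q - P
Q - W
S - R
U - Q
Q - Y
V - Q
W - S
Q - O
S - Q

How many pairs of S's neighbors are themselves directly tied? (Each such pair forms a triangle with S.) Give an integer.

2

S's neighbors: Q, R, and W.
Neighbor pairs that are themselves tied: S–Q–R; S–Q–W. Each forms one triangle with S, for 2 in total.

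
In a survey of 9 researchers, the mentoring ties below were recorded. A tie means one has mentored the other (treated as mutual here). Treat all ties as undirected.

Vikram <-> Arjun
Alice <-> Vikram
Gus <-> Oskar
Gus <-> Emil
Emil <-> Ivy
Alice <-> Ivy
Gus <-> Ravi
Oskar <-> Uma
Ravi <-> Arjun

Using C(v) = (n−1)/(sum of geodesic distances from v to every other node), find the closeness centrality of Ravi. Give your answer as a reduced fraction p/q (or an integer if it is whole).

Distances from Ravi: Alice:3, Arjun:1, Emil:2, Gus:1, Ivy:3, Oskar:2, Uma:3, Vikram:2. Sum = 17.
n = 9, so closeness = 8/17.

8/17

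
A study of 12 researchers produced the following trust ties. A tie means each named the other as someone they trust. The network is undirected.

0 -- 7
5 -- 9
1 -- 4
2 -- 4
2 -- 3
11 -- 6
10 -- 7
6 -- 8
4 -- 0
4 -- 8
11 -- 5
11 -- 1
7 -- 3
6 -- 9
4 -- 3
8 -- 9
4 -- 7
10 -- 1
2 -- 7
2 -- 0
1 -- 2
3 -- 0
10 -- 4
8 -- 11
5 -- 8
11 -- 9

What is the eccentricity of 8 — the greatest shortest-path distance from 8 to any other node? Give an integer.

2

Distances from 8: 0:2, 1:2, 2:2, 3:2, 4:1, 5:1, 6:1, 7:2, 9:1, 10:2, 11:1.
The largest is 2 (to 0, 7, 1, 2, 10, and 3), so the eccentricity of 8 is 2.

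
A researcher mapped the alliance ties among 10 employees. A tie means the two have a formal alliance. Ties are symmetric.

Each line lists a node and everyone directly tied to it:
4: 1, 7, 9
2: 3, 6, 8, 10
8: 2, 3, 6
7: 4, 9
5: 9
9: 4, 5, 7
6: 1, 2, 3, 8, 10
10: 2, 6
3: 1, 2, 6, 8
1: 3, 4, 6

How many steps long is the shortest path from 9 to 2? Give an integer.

One shortest route is 9 – 4 – 1 – 6 – 2, which uses 4 edges, and at distance 3 from 9 we only reach {3, 6}, which does not include 2. So d(9,2) = 4.

4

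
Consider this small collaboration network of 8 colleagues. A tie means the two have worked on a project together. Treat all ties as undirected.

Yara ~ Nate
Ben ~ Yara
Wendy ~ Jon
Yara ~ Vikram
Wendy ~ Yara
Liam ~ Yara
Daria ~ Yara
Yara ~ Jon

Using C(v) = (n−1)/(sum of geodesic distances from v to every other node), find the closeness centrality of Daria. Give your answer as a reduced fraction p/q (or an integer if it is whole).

7/13

Distances from Daria: Ben:2, Jon:2, Liam:2, Nate:2, Vikram:2, Wendy:2, Yara:1. Sum = 13.
n = 8, so closeness = 7/13.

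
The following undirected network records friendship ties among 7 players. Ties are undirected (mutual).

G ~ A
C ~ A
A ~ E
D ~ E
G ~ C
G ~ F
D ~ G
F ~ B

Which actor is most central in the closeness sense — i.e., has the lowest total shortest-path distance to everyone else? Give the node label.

Farness (sum of distances to all others) for each node — A:10, B:16, C:11, D:11, E:13, F:11, G:8.
The smallest farness is 8, for G, so G has the highest closeness.

G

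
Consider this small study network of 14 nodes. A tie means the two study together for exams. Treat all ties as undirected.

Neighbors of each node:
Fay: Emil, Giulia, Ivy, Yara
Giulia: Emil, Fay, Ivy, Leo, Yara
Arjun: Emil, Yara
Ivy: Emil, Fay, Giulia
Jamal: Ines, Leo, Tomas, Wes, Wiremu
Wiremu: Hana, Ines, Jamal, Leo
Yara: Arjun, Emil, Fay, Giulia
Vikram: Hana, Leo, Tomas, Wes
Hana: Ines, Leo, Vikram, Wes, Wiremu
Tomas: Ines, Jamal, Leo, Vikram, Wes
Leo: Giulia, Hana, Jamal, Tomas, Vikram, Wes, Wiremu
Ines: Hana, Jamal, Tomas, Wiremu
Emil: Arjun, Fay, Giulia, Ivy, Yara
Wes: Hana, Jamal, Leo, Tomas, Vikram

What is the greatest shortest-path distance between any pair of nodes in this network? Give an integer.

Eccentricity of each node (its greatest distance to any other): Arjun:5, Emil:4, Fay:4, Giulia:3, Hana:4, Ines:5, Ivy:4, Jamal:4, Leo:3, Tomas:4, Vikram:4, Wes:4, Wiremu:4, Yara:4.
The maximum eccentricity is 5, realized for instance by the pair Arjun–Ines via Arjun – Emil – Giulia – Leo – Jamal – Ines. So the diameter is 5.

5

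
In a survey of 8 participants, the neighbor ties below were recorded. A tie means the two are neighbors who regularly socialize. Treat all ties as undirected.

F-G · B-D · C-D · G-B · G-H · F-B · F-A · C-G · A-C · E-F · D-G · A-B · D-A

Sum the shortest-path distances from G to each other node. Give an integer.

Distances from G: A:2, B:1, C:1, D:1, E:2, F:1, H:1.
Sum = 2 + 1 + 1 + 1 + 2 + 1 + 1 = 9.

9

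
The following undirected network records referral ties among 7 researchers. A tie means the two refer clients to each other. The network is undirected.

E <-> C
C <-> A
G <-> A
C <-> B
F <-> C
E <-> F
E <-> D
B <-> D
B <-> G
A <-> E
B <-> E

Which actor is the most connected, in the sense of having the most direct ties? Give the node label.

E

Degrees — A:3, B:4, C:4, D:2, E:5, F:2, G:2.
The maximum is 5, attained only by E.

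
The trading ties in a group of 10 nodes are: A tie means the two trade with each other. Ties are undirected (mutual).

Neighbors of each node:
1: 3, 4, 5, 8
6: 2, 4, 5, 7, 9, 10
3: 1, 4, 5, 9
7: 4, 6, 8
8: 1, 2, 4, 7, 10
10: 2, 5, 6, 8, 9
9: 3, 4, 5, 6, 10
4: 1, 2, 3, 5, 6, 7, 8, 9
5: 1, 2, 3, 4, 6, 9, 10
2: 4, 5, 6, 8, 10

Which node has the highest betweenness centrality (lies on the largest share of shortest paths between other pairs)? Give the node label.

Unnormalized betweenness of each node: 1:3/4, 2:7/10, 3:1/3, 4:79/12, 5:69/20, 6:137/60, 7:1/4, 8:71/30, 9:31/30, 10:5/4.
4 has the largest value, 79/12, making it the main broker — the node through which the most shortest paths run.

4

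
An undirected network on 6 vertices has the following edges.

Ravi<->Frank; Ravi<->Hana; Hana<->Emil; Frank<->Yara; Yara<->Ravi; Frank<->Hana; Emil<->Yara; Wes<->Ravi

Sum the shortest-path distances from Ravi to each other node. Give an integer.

6

Distances from Ravi: Emil:2, Frank:1, Hana:1, Wes:1, Yara:1.
Sum = 2 + 1 + 1 + 1 + 1 = 6.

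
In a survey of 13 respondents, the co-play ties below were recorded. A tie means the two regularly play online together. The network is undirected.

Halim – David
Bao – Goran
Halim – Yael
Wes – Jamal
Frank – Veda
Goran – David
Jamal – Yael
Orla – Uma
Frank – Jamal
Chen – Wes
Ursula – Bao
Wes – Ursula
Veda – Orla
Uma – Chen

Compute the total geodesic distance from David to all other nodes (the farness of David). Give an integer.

42

Distances from David: Bao:2, Chen:5, Frank:4, Goran:1, Halim:1, Jamal:3, Orla:6, Uma:6, Ursula:3, Veda:5, Wes:4, Yael:2.
Sum = 2 + 5 + 4 + 1 + 1 + 3 + 6 + 6 + 3 + 5 + 4 + 2 = 42.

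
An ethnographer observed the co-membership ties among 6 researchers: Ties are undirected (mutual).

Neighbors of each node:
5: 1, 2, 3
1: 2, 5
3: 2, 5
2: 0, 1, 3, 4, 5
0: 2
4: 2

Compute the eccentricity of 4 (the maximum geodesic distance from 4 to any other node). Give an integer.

2

Distances from 4: 0:2, 1:2, 2:1, 3:2, 5:2.
The largest is 2 (to 3, 5, 0, and 1), so the eccentricity of 4 is 2.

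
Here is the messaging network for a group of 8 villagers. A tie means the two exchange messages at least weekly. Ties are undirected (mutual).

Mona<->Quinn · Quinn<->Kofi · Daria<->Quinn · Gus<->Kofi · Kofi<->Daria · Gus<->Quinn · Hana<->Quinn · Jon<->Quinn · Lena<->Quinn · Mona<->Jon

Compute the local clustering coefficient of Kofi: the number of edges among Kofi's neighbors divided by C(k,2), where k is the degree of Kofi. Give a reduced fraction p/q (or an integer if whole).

2/3

Kofi's neighbors: Daria, Gus, and Quinn (k = 3).
Possible neighbor pairs: C(3,2) = 3. Edges among them: Daria–Quinn, Gus–Quinn → e = 2.
Clustering(Kofi) = 2/3.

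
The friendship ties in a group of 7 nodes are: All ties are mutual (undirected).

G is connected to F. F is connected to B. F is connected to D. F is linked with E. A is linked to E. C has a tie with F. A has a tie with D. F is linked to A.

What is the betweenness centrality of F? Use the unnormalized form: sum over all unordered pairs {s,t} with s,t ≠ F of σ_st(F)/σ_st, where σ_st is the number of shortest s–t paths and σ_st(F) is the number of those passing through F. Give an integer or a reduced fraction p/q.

Pairs whose geodesics pass through F — C–D: 1; C–A: 1; C–G: 1; C–B: 1; C–E: 1; D–G: 1; D–B: 1; D–E: 1/2; A–G: 1; A–B: 1; G–B: 1; G–E: 1; B–E: 1.
All other pairs contribute 0.
Summing the contributions gives betweenness(F) = 25/2.

25/2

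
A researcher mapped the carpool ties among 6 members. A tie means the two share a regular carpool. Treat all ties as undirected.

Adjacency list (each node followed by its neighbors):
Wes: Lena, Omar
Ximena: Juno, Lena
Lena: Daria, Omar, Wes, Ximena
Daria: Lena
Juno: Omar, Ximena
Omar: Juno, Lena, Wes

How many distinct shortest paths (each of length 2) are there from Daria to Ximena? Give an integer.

1

The shortest distance is 2, and the only length-2 path is Daria–Lena–Ximena. So there is exactly 1 shortest path.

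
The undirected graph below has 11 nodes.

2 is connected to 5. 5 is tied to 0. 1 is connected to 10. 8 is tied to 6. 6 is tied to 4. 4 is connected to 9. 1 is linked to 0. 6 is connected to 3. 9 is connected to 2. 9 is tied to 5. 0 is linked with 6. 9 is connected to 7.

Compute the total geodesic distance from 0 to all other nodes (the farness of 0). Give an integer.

18

Distances from 0: 1:1, 2:2, 3:2, 4:2, 5:1, 6:1, 7:3, 8:2, 9:2, 10:2.
Sum = 1 + 2 + 2 + 2 + 1 + 1 + 3 + 2 + 2 + 2 = 18.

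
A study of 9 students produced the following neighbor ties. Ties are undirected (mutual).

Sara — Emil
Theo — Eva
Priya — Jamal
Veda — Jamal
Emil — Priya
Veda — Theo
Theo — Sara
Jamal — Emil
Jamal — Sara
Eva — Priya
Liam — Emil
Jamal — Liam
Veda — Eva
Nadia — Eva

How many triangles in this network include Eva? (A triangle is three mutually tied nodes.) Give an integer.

Eva's neighbors: Nadia, Priya, Theo, and Veda.
Neighbor pairs that are themselves tied: Eva–Theo–Veda. Each forms one triangle with Eva, for 1 in total.

1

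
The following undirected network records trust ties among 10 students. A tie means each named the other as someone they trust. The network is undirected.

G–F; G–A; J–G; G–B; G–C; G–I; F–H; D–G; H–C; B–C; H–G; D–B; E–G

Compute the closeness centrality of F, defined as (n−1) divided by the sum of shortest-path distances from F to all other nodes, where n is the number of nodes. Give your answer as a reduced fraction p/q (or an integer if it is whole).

9/16

Distances from F: A:2, B:2, C:2, D:2, E:2, G:1, H:1, I:2, J:2. Sum = 16.
n = 10, so closeness = 9/16.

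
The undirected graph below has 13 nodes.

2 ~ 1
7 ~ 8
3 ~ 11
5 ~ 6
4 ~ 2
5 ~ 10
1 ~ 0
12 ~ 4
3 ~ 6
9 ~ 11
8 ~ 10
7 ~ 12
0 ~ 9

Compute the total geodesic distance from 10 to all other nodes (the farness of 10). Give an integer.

Distances from 10: 0:6, 1:6, 2:5, 3:3, 4:4, 5:1, 6:2, 7:2, 8:1, 9:5, 11:4, 12:3.
Sum = 6 + 6 + 5 + 3 + 4 + 1 + 2 + 2 + 1 + 5 + 4 + 3 = 42.

42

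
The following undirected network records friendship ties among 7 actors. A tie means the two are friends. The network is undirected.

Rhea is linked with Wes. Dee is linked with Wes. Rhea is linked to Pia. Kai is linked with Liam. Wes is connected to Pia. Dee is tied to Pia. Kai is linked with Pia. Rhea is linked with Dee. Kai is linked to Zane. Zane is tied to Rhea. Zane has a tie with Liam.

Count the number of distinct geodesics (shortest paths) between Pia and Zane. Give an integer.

The shortest distance is 2. The length-2 paths are: Pia–Rhea–Zane; Pia–Kai–Zane.
That gives 2 distinct shortest paths.

2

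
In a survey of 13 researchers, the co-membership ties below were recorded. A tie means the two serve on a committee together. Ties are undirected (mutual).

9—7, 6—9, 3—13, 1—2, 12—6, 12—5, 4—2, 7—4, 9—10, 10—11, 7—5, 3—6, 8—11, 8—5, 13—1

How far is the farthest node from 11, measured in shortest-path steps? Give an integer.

Distances from 11: 1:6, 2:5, 3:4, 4:4, 5:2, 6:3, 7:3, 8:1, 9:2, 10:1, 12:3, 13:5.
The largest is 6 (to 1), so the eccentricity of 11 is 6.

6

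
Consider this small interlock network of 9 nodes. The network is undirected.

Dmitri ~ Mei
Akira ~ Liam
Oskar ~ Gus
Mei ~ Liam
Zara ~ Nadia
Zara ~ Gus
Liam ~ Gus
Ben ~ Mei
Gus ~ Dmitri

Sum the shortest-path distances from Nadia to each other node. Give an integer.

25

Distances from Nadia: Akira:4, Ben:5, Dmitri:3, Gus:2, Liam:3, Mei:4, Oskar:3, Zara:1.
Sum = 4 + 5 + 3 + 2 + 3 + 4 + 3 + 1 = 25.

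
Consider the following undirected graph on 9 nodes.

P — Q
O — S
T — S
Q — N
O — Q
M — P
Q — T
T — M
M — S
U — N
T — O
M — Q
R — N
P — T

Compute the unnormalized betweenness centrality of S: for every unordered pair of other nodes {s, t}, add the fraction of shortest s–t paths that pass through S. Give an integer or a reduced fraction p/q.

Pairs whose geodesics pass through S — O–M: 1/3.
All other pairs contribute 0.
Summing the contributions gives betweenness(S) = 1/3.

1/3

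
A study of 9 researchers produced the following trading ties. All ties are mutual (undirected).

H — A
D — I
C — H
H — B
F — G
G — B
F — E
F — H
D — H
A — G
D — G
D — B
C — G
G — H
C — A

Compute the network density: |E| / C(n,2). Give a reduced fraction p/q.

5/12

There are 15 edges and 9 nodes, so the maximum possible is C(9,2) = 36.
Density = 15/36 = 5/12.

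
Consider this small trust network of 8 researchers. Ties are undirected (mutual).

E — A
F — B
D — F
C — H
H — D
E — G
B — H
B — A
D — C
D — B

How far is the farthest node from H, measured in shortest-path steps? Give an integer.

Distances from H: A:2, B:1, C:1, D:1, E:3, F:2, G:4.
The largest is 4 (to G), so the eccentricity of H is 4.

4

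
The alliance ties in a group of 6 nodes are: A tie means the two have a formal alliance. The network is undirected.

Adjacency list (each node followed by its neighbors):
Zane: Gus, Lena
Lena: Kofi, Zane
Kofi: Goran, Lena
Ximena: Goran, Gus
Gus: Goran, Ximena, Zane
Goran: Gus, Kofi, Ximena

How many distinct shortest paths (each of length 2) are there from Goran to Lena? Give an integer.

1

The shortest distance is 2, and the only length-2 path is Goran–Kofi–Lena. So there is exactly 1 shortest path.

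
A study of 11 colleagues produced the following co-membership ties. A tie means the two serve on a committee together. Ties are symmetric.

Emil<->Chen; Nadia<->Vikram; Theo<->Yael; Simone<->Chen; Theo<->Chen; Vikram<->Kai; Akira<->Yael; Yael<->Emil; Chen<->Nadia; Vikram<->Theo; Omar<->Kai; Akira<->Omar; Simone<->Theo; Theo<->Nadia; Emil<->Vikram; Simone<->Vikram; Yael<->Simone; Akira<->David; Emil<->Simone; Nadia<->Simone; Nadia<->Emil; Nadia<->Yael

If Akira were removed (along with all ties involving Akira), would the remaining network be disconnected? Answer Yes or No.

Yes

Removing Akira leaves {Chen, Emil, Kai, Nadia, Omar, Simone, Theo, Vikram, and Yael} with no path to {David}, so the network splits into 2 components. Akira is a cut vertex.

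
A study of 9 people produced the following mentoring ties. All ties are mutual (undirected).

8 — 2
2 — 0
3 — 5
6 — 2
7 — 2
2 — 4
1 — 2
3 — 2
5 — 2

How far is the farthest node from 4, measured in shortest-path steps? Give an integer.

Distances from 4: 0:2, 1:2, 2:1, 3:2, 5:2, 6:2, 7:2, 8:2.
The largest is 2 (to 1, 3, 5, 8, 6, 0, and 7), so the eccentricity of 4 is 2.

2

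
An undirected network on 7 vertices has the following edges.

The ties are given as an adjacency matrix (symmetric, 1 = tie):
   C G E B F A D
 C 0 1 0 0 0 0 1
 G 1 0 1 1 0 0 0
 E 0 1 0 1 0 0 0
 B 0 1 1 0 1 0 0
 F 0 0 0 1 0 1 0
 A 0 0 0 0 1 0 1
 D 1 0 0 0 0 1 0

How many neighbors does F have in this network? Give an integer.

2

F is directly tied to A and B. That is 2 neighbors, so the degree of F is 2.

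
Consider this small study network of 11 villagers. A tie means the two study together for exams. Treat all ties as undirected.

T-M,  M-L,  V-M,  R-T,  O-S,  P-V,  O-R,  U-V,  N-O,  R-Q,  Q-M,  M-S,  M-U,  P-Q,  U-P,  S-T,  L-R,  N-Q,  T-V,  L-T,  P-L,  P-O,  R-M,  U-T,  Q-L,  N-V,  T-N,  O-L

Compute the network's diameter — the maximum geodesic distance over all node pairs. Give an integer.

2

Eccentricity of each node (its greatest distance to any other): L:2, M:2, N:2, O:2, P:2, Q:2, R:2, S:2, T:2, U:2, V:2.
The maximum eccentricity is 2, realized for instance by the pair M–N via M – V – N. So the diameter is 2.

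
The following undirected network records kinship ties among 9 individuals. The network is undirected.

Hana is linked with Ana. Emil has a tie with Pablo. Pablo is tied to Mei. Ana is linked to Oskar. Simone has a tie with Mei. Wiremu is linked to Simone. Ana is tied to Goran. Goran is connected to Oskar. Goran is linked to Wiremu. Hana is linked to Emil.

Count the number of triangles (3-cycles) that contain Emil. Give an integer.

0

Emil's neighbors are Hana and Pablo, but none of them are tied to each other, so no triangle contains Emil.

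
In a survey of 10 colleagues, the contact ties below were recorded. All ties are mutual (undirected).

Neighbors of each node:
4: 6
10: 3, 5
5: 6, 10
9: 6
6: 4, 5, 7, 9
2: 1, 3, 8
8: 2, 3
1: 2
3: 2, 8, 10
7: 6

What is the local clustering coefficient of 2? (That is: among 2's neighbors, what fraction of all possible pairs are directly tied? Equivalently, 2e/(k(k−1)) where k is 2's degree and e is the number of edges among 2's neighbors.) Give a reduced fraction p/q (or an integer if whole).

1/3

2's neighbors: 1, 3, and 8 (k = 3).
Possible neighbor pairs: C(3,2) = 3. Edges among them: 3–8 → e = 1.
Clustering(2) = 1/3.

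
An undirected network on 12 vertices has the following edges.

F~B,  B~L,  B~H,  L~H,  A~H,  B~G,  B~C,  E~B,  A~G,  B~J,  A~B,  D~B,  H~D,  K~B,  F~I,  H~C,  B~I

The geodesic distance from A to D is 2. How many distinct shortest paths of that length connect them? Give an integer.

The shortest distance is 2. The length-2 paths are: A–B–D; A–H–D.
That gives 2 distinct shortest paths.

2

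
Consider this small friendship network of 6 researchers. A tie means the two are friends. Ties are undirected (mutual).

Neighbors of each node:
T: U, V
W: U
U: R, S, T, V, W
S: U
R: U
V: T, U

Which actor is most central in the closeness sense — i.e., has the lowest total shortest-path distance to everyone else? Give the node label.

U

Farness (sum of distances to all others) for each node — R:9, S:9, T:8, U:5, V:8, W:9.
The smallest farness is 5, for U, so U has the highest closeness.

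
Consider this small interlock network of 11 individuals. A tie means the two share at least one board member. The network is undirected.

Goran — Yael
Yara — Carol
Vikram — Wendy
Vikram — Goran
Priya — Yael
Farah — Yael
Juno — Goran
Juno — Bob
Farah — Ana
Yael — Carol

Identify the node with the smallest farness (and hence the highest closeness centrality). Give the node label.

Farness (sum of distances to all others) for each node — Ana:34, Bob:35, Carol:25, Farah:25, Goran:19, Juno:26, Priya:27, Vikram:26, Wendy:35, Yael:18, Yara:34.
The smallest farness is 18, for Yael, so Yael has the highest closeness.

Yael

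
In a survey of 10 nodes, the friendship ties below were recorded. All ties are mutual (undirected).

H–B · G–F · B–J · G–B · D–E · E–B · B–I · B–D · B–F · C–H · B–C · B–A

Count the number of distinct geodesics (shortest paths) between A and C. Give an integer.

1

The shortest distance is 2, and the only length-2 path is A–B–C. So there is exactly 1 shortest path.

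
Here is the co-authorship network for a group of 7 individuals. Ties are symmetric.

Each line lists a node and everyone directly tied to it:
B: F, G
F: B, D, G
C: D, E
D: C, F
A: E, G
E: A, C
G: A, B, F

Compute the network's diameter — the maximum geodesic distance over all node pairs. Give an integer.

3

Eccentricity of each node (its greatest distance to any other): A:3, B:3, C:3, D:3, E:3, F:3, G:3.
The maximum eccentricity is 3, realized for instance by the pair A–D via A – G – F – D. So the diameter is 3.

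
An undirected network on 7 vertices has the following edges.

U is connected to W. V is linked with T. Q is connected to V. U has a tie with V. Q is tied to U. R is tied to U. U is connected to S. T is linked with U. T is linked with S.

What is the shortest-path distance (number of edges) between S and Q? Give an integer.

2

One shortest route is S – U – Q, which uses 2 edges, and S and Q are not directly tied, so nothing shorter exists. So d(S,Q) = 2.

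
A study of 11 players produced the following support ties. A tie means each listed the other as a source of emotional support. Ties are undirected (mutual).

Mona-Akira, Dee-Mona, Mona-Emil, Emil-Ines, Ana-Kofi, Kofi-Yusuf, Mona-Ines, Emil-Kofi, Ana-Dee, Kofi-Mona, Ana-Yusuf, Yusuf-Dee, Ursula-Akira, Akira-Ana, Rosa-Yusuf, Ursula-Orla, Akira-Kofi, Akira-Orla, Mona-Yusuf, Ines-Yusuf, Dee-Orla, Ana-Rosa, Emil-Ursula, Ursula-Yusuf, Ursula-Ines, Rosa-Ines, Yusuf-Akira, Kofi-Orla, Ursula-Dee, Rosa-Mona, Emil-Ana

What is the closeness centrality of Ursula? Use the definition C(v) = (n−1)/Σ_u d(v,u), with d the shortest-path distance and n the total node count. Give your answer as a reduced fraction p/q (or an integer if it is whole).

5/7

Distances from Ursula: Akira:1, Ana:2, Dee:1, Emil:1, Ines:1, Kofi:2, Mona:2, Orla:1, Rosa:2, Yusuf:1. Sum = 14.
n = 11, so closeness = 10/14 = 5/7.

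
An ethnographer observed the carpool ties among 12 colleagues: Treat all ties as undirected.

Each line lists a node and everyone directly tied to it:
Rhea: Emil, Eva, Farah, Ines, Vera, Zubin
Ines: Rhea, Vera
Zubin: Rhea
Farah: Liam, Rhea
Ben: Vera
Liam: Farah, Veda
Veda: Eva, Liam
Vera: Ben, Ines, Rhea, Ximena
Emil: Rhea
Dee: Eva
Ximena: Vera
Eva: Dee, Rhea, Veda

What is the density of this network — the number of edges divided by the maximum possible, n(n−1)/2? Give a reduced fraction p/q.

There are 13 edges and 12 nodes, so the maximum possible is C(12,2) = 66.
Density = 13/66.

13/66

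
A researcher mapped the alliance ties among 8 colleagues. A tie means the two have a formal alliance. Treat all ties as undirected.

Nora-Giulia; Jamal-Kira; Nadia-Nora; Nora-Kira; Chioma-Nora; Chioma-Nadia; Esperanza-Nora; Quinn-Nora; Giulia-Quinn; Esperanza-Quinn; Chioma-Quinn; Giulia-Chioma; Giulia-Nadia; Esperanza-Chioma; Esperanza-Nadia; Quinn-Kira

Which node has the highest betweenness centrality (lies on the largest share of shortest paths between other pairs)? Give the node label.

Kira

Unnormalized betweenness of each node: Chioma:1/2, Esperanza:1/4, Giulia:1/4, Jamal:0, Kira:6, Nadia:1/4, Nora:11/2, Quinn:13/4.
Kira has the largest value, 6, making it the main broker — the node through which the most shortest paths run.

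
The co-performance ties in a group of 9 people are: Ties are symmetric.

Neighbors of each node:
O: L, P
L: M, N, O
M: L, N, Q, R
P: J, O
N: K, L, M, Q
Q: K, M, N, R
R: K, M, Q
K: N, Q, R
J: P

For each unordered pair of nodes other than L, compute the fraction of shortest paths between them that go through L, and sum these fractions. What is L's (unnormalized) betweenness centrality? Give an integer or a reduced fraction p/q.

Pairs whose geodesics pass through L — K–O: 1; K–J: 1; K–P: 1; N–O: 1; N–J: 1; N–P: 1; M–O: 1; M–J: 1; M–P: 1; R–O: 1; R–J: 1; R–P: 1; Q–O: 2/2; Q–J: 2/2 … (+1 more pairs).
All other pairs contribute 0.
Summing the contributions gives betweenness(L) = 15.

15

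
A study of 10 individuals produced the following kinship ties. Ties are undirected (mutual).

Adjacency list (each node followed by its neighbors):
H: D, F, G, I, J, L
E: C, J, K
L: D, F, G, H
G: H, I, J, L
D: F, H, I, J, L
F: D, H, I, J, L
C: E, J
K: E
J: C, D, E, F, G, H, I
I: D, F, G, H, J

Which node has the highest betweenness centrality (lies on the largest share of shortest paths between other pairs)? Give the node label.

J

Unnormalized betweenness of each node: C:0, D:5/4, E:8, F:5/4, G:5/4, H:7/4, I:1/2, J:37/2, K:0, L:1/2.
J has the largest value, 37/2, making it the main broker — the node through which the most shortest paths run.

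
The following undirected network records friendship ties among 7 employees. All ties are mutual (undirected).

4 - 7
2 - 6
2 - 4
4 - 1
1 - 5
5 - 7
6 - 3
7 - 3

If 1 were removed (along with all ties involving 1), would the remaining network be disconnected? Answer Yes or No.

Even without 1, every remaining node can still reach every other (the residual graph is connected), so 1 is not a cut vertex.

No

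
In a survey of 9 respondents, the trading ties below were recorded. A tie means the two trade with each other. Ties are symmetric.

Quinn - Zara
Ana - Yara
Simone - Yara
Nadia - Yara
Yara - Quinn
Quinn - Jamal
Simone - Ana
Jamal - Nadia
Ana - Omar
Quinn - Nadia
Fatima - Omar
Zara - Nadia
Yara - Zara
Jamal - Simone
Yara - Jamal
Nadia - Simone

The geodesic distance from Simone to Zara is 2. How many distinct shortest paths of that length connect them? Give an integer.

2

The shortest distance is 2. The length-2 paths are: Simone–Nadia–Zara; Simone–Yara–Zara.
That gives 2 distinct shortest paths.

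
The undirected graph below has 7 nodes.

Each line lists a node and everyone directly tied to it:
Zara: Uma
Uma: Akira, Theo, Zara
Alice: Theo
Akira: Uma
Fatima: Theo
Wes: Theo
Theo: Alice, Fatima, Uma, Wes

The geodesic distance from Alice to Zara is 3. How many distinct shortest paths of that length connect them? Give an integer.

1

The shortest distance is 3, and the only length-3 path is Alice–Theo–Uma–Zara. So there is exactly 1 shortest path.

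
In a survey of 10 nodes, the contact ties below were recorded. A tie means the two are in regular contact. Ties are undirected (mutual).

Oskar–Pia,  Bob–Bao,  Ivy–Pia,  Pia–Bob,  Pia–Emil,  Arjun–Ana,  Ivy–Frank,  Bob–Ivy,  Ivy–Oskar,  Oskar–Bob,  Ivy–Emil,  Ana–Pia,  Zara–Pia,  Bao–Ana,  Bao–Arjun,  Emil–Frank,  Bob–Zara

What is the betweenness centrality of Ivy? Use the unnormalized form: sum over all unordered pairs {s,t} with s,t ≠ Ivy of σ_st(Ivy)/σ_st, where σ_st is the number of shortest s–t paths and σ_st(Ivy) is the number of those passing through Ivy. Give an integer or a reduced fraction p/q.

20/3

Pairs whose geodesics pass through Ivy — Arjun–Frank: 2/3; Ana–Frank: 1/2; Bao–Emil: 1/3; Bao–Frank: 1; Oskar–Emil: 1/2; Oskar–Frank: 1; Bob–Emil: 1/2; Bob–Frank: 1; Zara–Frank: 2/3; Pia–Frank: 1/2.
All other pairs contribute 0.
Summing the contributions gives betweenness(Ivy) = 20/3.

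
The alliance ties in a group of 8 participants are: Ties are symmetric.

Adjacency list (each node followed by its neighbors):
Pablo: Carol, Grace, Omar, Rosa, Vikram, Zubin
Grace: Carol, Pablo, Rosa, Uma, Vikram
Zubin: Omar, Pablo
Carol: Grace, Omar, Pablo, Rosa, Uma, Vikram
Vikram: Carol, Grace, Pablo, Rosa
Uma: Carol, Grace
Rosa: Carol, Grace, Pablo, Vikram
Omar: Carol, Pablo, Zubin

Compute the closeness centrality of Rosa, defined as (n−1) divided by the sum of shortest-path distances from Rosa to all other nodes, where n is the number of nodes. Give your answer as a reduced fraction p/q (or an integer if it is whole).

Distances from Rosa: Carol:1, Grace:1, Omar:2, Pablo:1, Uma:2, Vikram:1, Zubin:2. Sum = 10.
n = 8, so closeness = 7/10.

7/10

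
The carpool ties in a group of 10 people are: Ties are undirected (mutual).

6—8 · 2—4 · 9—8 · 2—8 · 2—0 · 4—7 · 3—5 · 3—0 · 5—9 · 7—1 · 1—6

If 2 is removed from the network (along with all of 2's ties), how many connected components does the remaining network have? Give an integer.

1

2's neighbors (0, 4, and 8) remain reachable from one another through other ties, so the rest of the network stays in one piece.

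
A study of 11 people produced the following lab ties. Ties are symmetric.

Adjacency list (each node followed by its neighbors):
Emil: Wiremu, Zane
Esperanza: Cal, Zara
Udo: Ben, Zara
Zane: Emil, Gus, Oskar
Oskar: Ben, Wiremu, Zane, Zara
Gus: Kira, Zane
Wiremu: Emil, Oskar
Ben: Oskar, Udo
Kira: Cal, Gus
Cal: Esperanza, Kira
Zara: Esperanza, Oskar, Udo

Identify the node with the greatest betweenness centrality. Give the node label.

Unnormalized betweenness of each node: Ben:5/2, Cal:4, Emil:3/2, Esperanza:7, Gus:7, Kira:4, Oskar:20, Udo:3/2, Wiremu:5/2, Zane:27/2, Zara:27/2.
Oskar has the largest value, 20, making it the main broker — the node through which the most shortest paths run.

Oskar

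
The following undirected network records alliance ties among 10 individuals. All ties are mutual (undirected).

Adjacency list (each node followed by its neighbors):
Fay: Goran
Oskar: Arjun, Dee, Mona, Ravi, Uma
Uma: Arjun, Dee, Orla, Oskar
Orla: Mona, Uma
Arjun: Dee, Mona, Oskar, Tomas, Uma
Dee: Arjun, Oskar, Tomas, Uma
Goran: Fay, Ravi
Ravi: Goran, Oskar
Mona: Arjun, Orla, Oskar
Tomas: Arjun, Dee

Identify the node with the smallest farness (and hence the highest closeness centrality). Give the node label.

Farness (sum of distances to all others) for each node — Arjun:16, Dee:17, Fay:32, Goran:24, Mona:18, Orla:23, Oskar:14, Ravi:18, Tomas:23, Uma:17.
The smallest farness is 14, for Oskar, so Oskar has the highest closeness.

Oskar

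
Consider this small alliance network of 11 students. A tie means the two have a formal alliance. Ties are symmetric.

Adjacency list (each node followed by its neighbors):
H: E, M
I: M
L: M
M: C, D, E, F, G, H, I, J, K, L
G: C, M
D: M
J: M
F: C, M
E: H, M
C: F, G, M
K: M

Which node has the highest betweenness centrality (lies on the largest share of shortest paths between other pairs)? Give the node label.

M

Unnormalized betweenness of each node: C:1/2, D:0, E:0, F:0, G:0, H:0, I:0, J:0, K:0, L:0, M:83/2.
M has the largest value, 83/2, making it the main broker — the node through which the most shortest paths run.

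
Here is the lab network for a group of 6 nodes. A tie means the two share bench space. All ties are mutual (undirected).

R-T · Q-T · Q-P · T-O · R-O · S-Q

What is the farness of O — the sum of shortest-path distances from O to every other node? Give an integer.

10

Distances from O: P:3, Q:2, R:1, S:3, T:1.
Sum = 3 + 2 + 1 + 3 + 1 = 10.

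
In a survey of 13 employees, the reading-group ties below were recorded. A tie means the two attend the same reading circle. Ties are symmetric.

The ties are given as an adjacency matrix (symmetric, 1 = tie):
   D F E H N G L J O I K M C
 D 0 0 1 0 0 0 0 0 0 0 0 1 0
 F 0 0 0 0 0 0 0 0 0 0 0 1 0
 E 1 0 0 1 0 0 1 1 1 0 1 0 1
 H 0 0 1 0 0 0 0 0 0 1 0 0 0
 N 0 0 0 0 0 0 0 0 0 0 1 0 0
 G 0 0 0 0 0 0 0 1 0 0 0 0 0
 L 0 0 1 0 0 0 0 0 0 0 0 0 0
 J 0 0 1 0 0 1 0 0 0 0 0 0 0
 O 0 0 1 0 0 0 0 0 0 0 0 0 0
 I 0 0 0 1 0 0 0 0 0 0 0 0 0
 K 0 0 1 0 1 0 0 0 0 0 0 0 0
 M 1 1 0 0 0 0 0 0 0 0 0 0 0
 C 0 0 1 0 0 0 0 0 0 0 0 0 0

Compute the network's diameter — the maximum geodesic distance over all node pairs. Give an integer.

5

Eccentricity of each node (its greatest distance to any other): C:4, D:3, E:3, F:5, G:5, H:4, I:5, J:4, K:4, L:4, M:4, N:5, O:4.
The maximum eccentricity is 5, realized for instance by the pair F–N via F – M – D – E – K – N. So the diameter is 5.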